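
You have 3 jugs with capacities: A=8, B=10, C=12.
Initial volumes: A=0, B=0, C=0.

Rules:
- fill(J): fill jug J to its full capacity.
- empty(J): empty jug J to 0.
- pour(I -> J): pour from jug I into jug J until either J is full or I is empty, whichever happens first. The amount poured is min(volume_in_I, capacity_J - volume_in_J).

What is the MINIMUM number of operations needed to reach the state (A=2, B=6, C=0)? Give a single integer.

Answer: 7

Derivation:
BFS from (A=0, B=0, C=0). One shortest path:
  1. fill(B) -> (A=0 B=10 C=0)
  2. pour(B -> A) -> (A=8 B=2 C=0)
  3. pour(A -> C) -> (A=0 B=2 C=8)
  4. pour(B -> A) -> (A=2 B=0 C=8)
  5. fill(B) -> (A=2 B=10 C=8)
  6. pour(B -> C) -> (A=2 B=6 C=12)
  7. empty(C) -> (A=2 B=6 C=0)
Reached target in 7 moves.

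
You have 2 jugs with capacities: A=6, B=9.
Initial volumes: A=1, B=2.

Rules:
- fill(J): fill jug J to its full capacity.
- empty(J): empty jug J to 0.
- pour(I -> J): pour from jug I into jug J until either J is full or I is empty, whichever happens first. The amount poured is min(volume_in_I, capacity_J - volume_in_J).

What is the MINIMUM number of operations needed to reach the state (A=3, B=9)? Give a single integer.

Answer: 2

Derivation:
BFS from (A=1, B=2). One shortest path:
  1. pour(B -> A) -> (A=3 B=0)
  2. fill(B) -> (A=3 B=9)
Reached target in 2 moves.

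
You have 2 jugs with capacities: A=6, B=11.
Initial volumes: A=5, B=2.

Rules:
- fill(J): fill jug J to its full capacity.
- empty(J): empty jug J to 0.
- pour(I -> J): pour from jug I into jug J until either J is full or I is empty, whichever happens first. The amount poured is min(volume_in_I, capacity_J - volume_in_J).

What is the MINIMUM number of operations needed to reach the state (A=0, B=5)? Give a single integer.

Answer: 2

Derivation:
BFS from (A=5, B=2). One shortest path:
  1. empty(B) -> (A=5 B=0)
  2. pour(A -> B) -> (A=0 B=5)
Reached target in 2 moves.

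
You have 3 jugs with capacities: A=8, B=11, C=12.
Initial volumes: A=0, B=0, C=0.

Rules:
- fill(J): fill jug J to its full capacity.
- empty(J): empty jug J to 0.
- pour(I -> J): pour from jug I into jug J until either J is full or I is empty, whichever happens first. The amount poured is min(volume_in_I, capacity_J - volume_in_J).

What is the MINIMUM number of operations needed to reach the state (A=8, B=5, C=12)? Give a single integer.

BFS from (A=0, B=0, C=0). One shortest path:
  1. fill(A) -> (A=8 B=0 C=0)
  2. fill(C) -> (A=8 B=0 C=12)
  3. pour(A -> B) -> (A=0 B=8 C=12)
  4. fill(A) -> (A=8 B=8 C=12)
  5. pour(A -> B) -> (A=5 B=11 C=12)
  6. empty(B) -> (A=5 B=0 C=12)
  7. pour(A -> B) -> (A=0 B=5 C=12)
  8. fill(A) -> (A=8 B=5 C=12)
Reached target in 8 moves.

Answer: 8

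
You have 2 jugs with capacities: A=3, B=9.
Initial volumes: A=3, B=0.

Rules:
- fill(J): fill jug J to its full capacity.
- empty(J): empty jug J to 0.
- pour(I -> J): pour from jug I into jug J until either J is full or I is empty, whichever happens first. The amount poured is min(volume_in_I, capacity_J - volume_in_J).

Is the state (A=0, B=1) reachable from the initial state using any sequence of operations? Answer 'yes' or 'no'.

BFS explored all 8 reachable states.
Reachable set includes: (0,0), (0,3), (0,6), (0,9), (3,0), (3,3), (3,6), (3,9)
Target (A=0, B=1) not in reachable set → no.

Answer: no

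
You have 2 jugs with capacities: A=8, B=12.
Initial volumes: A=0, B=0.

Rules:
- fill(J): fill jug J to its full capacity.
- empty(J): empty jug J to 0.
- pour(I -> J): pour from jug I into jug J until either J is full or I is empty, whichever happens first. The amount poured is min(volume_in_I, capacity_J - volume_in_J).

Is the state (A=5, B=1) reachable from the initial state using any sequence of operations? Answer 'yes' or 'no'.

Answer: no

Derivation:
BFS explored all 10 reachable states.
Reachable set includes: (0,0), (0,4), (0,8), (0,12), (4,0), (4,12), (8,0), (8,4), (8,8), (8,12)
Target (A=5, B=1) not in reachable set → no.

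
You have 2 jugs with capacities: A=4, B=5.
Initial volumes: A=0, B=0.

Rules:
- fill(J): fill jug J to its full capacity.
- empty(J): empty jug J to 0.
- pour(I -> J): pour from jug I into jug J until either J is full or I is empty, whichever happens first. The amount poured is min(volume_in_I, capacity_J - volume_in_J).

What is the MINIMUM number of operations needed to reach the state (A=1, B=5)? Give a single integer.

Answer: 5

Derivation:
BFS from (A=0, B=0). One shortest path:
  1. fill(B) -> (A=0 B=5)
  2. pour(B -> A) -> (A=4 B=1)
  3. empty(A) -> (A=0 B=1)
  4. pour(B -> A) -> (A=1 B=0)
  5. fill(B) -> (A=1 B=5)
Reached target in 5 moves.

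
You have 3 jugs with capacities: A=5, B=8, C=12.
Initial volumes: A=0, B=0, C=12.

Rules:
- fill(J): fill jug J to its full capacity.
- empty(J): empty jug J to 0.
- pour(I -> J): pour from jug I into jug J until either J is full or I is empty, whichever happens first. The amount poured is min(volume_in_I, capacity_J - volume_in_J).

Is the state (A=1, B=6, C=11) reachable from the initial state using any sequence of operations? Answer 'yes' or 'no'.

Answer: no

Derivation:
BFS explored all 394 reachable states.
Reachable set includes: (0,0,0), (0,0,1), (0,0,2), (0,0,3), (0,0,4), (0,0,5), (0,0,6), (0,0,7), (0,0,8), (0,0,9), (0,0,10), (0,0,11) ...
Target (A=1, B=6, C=11) not in reachable set → no.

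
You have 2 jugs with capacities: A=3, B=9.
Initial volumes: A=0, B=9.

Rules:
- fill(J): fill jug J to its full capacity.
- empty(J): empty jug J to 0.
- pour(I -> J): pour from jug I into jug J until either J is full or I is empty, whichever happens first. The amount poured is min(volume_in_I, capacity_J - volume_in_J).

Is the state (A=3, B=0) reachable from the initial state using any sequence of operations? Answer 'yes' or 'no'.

Answer: yes

Derivation:
BFS from (A=0, B=9):
  1. fill(A) -> (A=3 B=9)
  2. empty(B) -> (A=3 B=0)
Target reached → yes.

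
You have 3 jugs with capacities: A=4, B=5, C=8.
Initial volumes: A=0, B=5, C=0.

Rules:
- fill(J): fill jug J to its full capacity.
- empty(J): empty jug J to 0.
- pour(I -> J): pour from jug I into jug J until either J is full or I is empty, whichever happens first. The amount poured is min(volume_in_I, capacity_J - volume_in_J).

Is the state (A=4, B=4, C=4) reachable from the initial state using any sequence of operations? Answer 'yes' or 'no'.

Answer: yes

Derivation:
BFS from (A=0, B=5, C=0):
  1. fill(A) -> (A=4 B=5 C=0)
  2. empty(B) -> (A=4 B=0 C=0)
  3. fill(C) -> (A=4 B=0 C=8)
  4. pour(A -> B) -> (A=0 B=4 C=8)
  5. pour(C -> A) -> (A=4 B=4 C=4)
Target reached → yes.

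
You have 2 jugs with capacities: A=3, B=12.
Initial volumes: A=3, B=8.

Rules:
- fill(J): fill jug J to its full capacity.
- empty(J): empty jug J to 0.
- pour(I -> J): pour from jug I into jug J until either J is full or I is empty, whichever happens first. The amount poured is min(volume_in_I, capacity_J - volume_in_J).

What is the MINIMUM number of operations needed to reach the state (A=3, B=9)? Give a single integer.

BFS from (A=3, B=8). One shortest path:
  1. empty(A) -> (A=0 B=8)
  2. fill(B) -> (A=0 B=12)
  3. pour(B -> A) -> (A=3 B=9)
Reached target in 3 moves.

Answer: 3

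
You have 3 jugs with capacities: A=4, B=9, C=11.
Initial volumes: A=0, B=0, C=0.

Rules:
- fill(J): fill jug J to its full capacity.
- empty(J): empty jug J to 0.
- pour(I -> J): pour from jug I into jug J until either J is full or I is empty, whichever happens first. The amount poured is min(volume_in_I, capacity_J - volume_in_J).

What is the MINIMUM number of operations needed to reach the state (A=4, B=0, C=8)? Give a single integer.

BFS from (A=0, B=0, C=0). One shortest path:
  1. fill(A) -> (A=4 B=0 C=0)
  2. pour(A -> C) -> (A=0 B=0 C=4)
  3. fill(A) -> (A=4 B=0 C=4)
  4. pour(A -> C) -> (A=0 B=0 C=8)
  5. fill(A) -> (A=4 B=0 C=8)
Reached target in 5 moves.

Answer: 5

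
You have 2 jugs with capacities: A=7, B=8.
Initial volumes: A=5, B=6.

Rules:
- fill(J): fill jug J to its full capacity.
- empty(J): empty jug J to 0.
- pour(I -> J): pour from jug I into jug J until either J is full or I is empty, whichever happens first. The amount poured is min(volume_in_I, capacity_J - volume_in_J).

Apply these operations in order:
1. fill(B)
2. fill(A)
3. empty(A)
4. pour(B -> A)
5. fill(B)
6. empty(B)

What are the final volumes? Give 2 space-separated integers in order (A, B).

Answer: 7 0

Derivation:
Step 1: fill(B) -> (A=5 B=8)
Step 2: fill(A) -> (A=7 B=8)
Step 3: empty(A) -> (A=0 B=8)
Step 4: pour(B -> A) -> (A=7 B=1)
Step 5: fill(B) -> (A=7 B=8)
Step 6: empty(B) -> (A=7 B=0)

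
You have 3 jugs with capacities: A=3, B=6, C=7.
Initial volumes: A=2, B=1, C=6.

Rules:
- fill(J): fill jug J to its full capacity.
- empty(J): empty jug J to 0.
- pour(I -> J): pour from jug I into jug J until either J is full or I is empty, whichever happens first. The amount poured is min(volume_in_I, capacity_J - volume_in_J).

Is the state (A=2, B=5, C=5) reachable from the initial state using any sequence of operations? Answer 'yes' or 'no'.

Answer: no

Derivation:
BFS explored all 165 reachable states.
Reachable set includes: (0,0,0), (0,0,1), (0,0,2), (0,0,3), (0,0,4), (0,0,5), (0,0,6), (0,0,7), (0,1,0), (0,1,1), (0,1,2), (0,1,3) ...
Target (A=2, B=5, C=5) not in reachable set → no.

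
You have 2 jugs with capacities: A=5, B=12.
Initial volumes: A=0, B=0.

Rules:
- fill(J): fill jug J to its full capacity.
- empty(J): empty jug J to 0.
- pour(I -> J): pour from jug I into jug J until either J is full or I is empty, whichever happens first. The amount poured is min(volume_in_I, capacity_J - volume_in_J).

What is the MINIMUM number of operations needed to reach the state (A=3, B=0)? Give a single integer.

BFS from (A=0, B=0). One shortest path:
  1. fill(A) -> (A=5 B=0)
  2. pour(A -> B) -> (A=0 B=5)
  3. fill(A) -> (A=5 B=5)
  4. pour(A -> B) -> (A=0 B=10)
  5. fill(A) -> (A=5 B=10)
  6. pour(A -> B) -> (A=3 B=12)
  7. empty(B) -> (A=3 B=0)
Reached target in 7 moves.

Answer: 7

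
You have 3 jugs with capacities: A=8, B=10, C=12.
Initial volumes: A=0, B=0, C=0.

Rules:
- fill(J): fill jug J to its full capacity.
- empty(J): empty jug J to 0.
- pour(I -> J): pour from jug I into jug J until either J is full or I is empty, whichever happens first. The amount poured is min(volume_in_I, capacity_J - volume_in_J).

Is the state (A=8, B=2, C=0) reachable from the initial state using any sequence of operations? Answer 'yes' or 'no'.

BFS from (A=0, B=0, C=0):
  1. fill(B) -> (A=0 B=10 C=0)
  2. pour(B -> A) -> (A=8 B=2 C=0)
Target reached → yes.

Answer: yes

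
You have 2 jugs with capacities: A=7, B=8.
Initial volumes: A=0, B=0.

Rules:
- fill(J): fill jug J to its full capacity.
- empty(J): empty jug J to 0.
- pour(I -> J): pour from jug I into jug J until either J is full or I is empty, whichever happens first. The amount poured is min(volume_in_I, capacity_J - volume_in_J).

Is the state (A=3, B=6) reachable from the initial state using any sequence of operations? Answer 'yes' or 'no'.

BFS explored all 30 reachable states.
Reachable set includes: (0,0), (0,1), (0,2), (0,3), (0,4), (0,5), (0,6), (0,7), (0,8), (1,0), (1,8), (2,0) ...
Target (A=3, B=6) not in reachable set → no.

Answer: no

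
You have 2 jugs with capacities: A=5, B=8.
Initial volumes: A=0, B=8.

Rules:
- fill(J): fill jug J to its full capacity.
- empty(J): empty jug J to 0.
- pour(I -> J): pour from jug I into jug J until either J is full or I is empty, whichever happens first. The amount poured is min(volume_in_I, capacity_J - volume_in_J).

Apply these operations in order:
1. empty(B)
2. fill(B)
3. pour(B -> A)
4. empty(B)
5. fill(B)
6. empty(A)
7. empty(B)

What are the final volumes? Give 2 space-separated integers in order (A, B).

Answer: 0 0

Derivation:
Step 1: empty(B) -> (A=0 B=0)
Step 2: fill(B) -> (A=0 B=8)
Step 3: pour(B -> A) -> (A=5 B=3)
Step 4: empty(B) -> (A=5 B=0)
Step 5: fill(B) -> (A=5 B=8)
Step 6: empty(A) -> (A=0 B=8)
Step 7: empty(B) -> (A=0 B=0)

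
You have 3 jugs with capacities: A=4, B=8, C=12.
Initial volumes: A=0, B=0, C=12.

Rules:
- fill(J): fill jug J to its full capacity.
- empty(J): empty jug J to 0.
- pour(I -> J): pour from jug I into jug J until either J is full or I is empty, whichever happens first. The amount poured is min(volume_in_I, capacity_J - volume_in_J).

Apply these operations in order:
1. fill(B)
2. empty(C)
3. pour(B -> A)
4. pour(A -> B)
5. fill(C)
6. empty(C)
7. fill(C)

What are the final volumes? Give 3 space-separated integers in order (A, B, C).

Answer: 0 8 12

Derivation:
Step 1: fill(B) -> (A=0 B=8 C=12)
Step 2: empty(C) -> (A=0 B=8 C=0)
Step 3: pour(B -> A) -> (A=4 B=4 C=0)
Step 4: pour(A -> B) -> (A=0 B=8 C=0)
Step 5: fill(C) -> (A=0 B=8 C=12)
Step 6: empty(C) -> (A=0 B=8 C=0)
Step 7: fill(C) -> (A=0 B=8 C=12)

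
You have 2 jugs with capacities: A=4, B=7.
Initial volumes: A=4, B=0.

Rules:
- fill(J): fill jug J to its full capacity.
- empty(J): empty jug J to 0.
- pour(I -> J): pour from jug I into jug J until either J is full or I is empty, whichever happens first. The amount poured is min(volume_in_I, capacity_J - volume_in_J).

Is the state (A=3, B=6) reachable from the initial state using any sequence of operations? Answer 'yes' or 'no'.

Answer: no

Derivation:
BFS explored all 22 reachable states.
Reachable set includes: (0,0), (0,1), (0,2), (0,3), (0,4), (0,5), (0,6), (0,7), (1,0), (1,7), (2,0), (2,7) ...
Target (A=3, B=6) not in reachable set → no.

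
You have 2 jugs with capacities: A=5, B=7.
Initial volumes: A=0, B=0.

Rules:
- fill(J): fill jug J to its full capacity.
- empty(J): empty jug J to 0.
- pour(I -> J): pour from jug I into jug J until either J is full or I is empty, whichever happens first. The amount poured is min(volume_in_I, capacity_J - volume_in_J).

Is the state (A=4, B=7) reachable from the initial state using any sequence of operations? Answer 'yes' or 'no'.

BFS from (A=0, B=0):
  1. fill(B) -> (A=0 B=7)
  2. pour(B -> A) -> (A=5 B=2)
  3. empty(A) -> (A=0 B=2)
  4. pour(B -> A) -> (A=2 B=0)
  5. fill(B) -> (A=2 B=7)
  6. pour(B -> A) -> (A=5 B=4)
  7. empty(A) -> (A=0 B=4)
  8. pour(B -> A) -> (A=4 B=0)
  9. fill(B) -> (A=4 B=7)
Target reached → yes.

Answer: yes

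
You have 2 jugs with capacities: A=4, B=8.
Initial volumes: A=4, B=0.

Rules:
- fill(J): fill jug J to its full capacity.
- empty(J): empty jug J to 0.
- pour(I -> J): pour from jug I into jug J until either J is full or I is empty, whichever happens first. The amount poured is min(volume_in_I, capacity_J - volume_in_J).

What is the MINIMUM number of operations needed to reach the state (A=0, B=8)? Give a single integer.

BFS from (A=4, B=0). One shortest path:
  1. empty(A) -> (A=0 B=0)
  2. fill(B) -> (A=0 B=8)
Reached target in 2 moves.

Answer: 2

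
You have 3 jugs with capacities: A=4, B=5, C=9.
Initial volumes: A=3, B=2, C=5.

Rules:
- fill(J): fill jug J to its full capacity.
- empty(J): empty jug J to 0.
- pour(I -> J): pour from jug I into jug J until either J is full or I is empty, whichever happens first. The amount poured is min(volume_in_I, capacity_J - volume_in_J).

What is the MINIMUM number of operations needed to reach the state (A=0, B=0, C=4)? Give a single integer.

BFS from (A=3, B=2, C=5). One shortest path:
  1. empty(B) -> (A=3 B=0 C=5)
  2. pour(C -> A) -> (A=4 B=0 C=4)
  3. empty(A) -> (A=0 B=0 C=4)
Reached target in 3 moves.

Answer: 3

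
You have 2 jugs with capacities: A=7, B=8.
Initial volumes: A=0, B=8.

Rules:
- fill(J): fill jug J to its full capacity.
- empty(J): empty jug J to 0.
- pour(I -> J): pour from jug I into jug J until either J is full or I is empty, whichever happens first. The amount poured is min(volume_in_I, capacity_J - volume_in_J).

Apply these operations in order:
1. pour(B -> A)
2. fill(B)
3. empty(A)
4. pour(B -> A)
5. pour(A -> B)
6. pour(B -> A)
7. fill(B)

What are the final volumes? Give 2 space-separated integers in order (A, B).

Answer: 7 8

Derivation:
Step 1: pour(B -> A) -> (A=7 B=1)
Step 2: fill(B) -> (A=7 B=8)
Step 3: empty(A) -> (A=0 B=8)
Step 4: pour(B -> A) -> (A=7 B=1)
Step 5: pour(A -> B) -> (A=0 B=8)
Step 6: pour(B -> A) -> (A=7 B=1)
Step 7: fill(B) -> (A=7 B=8)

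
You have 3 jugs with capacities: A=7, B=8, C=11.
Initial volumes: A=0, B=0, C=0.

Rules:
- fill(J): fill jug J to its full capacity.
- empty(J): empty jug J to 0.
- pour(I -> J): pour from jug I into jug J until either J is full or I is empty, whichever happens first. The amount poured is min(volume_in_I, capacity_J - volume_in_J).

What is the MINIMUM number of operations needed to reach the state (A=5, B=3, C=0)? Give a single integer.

BFS from (A=0, B=0, C=0). One shortest path:
  1. fill(B) -> (A=0 B=8 C=0)
  2. pour(B -> C) -> (A=0 B=0 C=8)
  3. fill(B) -> (A=0 B=8 C=8)
  4. pour(B -> C) -> (A=0 B=5 C=11)
  5. pour(B -> A) -> (A=5 B=0 C=11)
  6. pour(C -> B) -> (A=5 B=8 C=3)
  7. empty(B) -> (A=5 B=0 C=3)
  8. pour(C -> B) -> (A=5 B=3 C=0)
Reached target in 8 moves.

Answer: 8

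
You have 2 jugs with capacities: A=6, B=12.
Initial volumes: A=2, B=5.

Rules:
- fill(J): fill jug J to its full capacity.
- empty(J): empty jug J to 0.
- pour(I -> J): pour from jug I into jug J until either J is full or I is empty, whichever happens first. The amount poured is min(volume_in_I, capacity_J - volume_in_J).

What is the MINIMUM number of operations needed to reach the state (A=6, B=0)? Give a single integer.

BFS from (A=2, B=5). One shortest path:
  1. fill(A) -> (A=6 B=5)
  2. empty(B) -> (A=6 B=0)
Reached target in 2 moves.

Answer: 2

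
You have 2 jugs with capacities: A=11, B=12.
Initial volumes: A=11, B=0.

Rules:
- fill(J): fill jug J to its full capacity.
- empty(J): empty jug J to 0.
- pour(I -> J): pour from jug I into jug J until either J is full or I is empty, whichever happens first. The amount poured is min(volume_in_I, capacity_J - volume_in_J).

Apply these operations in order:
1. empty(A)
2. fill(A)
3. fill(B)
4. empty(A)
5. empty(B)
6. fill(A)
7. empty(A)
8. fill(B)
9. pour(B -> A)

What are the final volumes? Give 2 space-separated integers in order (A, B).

Step 1: empty(A) -> (A=0 B=0)
Step 2: fill(A) -> (A=11 B=0)
Step 3: fill(B) -> (A=11 B=12)
Step 4: empty(A) -> (A=0 B=12)
Step 5: empty(B) -> (A=0 B=0)
Step 6: fill(A) -> (A=11 B=0)
Step 7: empty(A) -> (A=0 B=0)
Step 8: fill(B) -> (A=0 B=12)
Step 9: pour(B -> A) -> (A=11 B=1)

Answer: 11 1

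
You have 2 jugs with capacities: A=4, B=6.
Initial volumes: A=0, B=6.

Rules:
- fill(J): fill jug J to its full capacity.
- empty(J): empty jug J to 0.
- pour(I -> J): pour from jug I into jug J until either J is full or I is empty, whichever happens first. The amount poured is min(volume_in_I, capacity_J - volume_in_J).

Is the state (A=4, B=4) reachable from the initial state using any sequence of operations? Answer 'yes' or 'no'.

BFS from (A=0, B=6):
  1. fill(A) -> (A=4 B=6)
  2. empty(B) -> (A=4 B=0)
  3. pour(A -> B) -> (A=0 B=4)
  4. fill(A) -> (A=4 B=4)
Target reached → yes.

Answer: yes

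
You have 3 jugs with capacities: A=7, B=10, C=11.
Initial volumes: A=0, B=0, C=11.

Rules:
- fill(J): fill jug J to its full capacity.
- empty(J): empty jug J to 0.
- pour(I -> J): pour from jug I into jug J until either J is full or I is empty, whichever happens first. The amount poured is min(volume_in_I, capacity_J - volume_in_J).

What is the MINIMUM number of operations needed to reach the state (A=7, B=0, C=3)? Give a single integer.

Answer: 4

Derivation:
BFS from (A=0, B=0, C=11). One shortest path:
  1. fill(B) -> (A=0 B=10 C=11)
  2. empty(C) -> (A=0 B=10 C=0)
  3. pour(B -> A) -> (A=7 B=3 C=0)
  4. pour(B -> C) -> (A=7 B=0 C=3)
Reached target in 4 moves.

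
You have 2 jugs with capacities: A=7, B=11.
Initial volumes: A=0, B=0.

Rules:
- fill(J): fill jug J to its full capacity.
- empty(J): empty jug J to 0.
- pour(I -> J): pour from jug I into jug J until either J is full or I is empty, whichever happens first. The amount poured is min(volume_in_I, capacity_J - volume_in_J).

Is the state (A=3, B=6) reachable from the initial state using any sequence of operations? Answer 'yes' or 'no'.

BFS explored all 36 reachable states.
Reachable set includes: (0,0), (0,1), (0,2), (0,3), (0,4), (0,5), (0,6), (0,7), (0,8), (0,9), (0,10), (0,11) ...
Target (A=3, B=6) not in reachable set → no.

Answer: no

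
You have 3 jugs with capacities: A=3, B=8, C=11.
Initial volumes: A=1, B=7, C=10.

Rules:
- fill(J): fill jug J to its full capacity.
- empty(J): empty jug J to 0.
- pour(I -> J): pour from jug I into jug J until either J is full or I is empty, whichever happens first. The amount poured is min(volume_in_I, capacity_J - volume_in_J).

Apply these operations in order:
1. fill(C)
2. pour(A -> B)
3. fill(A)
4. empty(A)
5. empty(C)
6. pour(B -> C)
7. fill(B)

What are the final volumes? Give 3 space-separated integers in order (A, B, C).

Step 1: fill(C) -> (A=1 B=7 C=11)
Step 2: pour(A -> B) -> (A=0 B=8 C=11)
Step 3: fill(A) -> (A=3 B=8 C=11)
Step 4: empty(A) -> (A=0 B=8 C=11)
Step 5: empty(C) -> (A=0 B=8 C=0)
Step 6: pour(B -> C) -> (A=0 B=0 C=8)
Step 7: fill(B) -> (A=0 B=8 C=8)

Answer: 0 8 8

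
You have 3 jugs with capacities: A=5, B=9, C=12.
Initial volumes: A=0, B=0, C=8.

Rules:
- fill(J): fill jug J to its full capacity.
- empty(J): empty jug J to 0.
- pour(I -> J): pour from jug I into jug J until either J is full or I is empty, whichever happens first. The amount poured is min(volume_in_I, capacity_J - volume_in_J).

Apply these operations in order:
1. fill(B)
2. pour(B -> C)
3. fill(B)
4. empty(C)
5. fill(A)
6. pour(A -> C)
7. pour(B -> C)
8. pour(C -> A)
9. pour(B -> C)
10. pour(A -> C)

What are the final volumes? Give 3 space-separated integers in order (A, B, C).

Answer: 2 0 12

Derivation:
Step 1: fill(B) -> (A=0 B=9 C=8)
Step 2: pour(B -> C) -> (A=0 B=5 C=12)
Step 3: fill(B) -> (A=0 B=9 C=12)
Step 4: empty(C) -> (A=0 B=9 C=0)
Step 5: fill(A) -> (A=5 B=9 C=0)
Step 6: pour(A -> C) -> (A=0 B=9 C=5)
Step 7: pour(B -> C) -> (A=0 B=2 C=12)
Step 8: pour(C -> A) -> (A=5 B=2 C=7)
Step 9: pour(B -> C) -> (A=5 B=0 C=9)
Step 10: pour(A -> C) -> (A=2 B=0 C=12)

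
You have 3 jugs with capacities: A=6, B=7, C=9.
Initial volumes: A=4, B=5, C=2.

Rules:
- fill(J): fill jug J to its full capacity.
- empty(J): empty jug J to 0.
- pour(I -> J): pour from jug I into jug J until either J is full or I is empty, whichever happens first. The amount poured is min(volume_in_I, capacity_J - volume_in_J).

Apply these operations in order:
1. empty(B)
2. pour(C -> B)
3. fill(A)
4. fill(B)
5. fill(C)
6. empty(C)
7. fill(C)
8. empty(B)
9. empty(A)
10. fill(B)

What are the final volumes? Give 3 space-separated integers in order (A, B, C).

Answer: 0 7 9

Derivation:
Step 1: empty(B) -> (A=4 B=0 C=2)
Step 2: pour(C -> B) -> (A=4 B=2 C=0)
Step 3: fill(A) -> (A=6 B=2 C=0)
Step 4: fill(B) -> (A=6 B=7 C=0)
Step 5: fill(C) -> (A=6 B=7 C=9)
Step 6: empty(C) -> (A=6 B=7 C=0)
Step 7: fill(C) -> (A=6 B=7 C=9)
Step 8: empty(B) -> (A=6 B=0 C=9)
Step 9: empty(A) -> (A=0 B=0 C=9)
Step 10: fill(B) -> (A=0 B=7 C=9)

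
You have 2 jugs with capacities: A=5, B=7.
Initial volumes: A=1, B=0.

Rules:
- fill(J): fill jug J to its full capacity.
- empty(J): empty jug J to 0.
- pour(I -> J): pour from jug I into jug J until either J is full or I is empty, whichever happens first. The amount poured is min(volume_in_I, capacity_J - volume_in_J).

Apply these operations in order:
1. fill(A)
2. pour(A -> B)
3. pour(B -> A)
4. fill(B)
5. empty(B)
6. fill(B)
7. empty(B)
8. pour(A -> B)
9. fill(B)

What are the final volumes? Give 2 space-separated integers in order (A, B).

Answer: 0 7

Derivation:
Step 1: fill(A) -> (A=5 B=0)
Step 2: pour(A -> B) -> (A=0 B=5)
Step 3: pour(B -> A) -> (A=5 B=0)
Step 4: fill(B) -> (A=5 B=7)
Step 5: empty(B) -> (A=5 B=0)
Step 6: fill(B) -> (A=5 B=7)
Step 7: empty(B) -> (A=5 B=0)
Step 8: pour(A -> B) -> (A=0 B=5)
Step 9: fill(B) -> (A=0 B=7)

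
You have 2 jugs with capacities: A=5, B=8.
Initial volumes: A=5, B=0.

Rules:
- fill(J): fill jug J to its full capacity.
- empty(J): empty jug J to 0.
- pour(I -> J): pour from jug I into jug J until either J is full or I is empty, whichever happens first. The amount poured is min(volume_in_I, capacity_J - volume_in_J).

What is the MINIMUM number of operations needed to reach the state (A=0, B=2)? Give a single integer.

BFS from (A=5, B=0). One shortest path:
  1. pour(A -> B) -> (A=0 B=5)
  2. fill(A) -> (A=5 B=5)
  3. pour(A -> B) -> (A=2 B=8)
  4. empty(B) -> (A=2 B=0)
  5. pour(A -> B) -> (A=0 B=2)
Reached target in 5 moves.

Answer: 5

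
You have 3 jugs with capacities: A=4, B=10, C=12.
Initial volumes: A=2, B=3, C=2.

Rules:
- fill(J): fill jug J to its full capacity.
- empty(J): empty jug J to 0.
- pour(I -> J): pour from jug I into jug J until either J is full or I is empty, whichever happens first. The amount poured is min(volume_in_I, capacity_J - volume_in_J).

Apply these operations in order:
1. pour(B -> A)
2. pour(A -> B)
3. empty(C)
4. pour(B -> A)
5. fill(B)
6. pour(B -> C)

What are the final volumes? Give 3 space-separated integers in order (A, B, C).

Answer: 4 0 10

Derivation:
Step 1: pour(B -> A) -> (A=4 B=1 C=2)
Step 2: pour(A -> B) -> (A=0 B=5 C=2)
Step 3: empty(C) -> (A=0 B=5 C=0)
Step 4: pour(B -> A) -> (A=4 B=1 C=0)
Step 5: fill(B) -> (A=4 B=10 C=0)
Step 6: pour(B -> C) -> (A=4 B=0 C=10)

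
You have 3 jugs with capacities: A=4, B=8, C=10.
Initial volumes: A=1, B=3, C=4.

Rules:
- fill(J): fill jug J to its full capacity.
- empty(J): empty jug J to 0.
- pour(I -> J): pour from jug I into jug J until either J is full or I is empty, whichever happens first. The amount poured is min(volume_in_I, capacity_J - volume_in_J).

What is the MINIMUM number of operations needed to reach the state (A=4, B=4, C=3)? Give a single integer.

BFS from (A=1, B=3, C=4). One shortest path:
  1. fill(A) -> (A=4 B=3 C=4)
  2. pour(A -> B) -> (A=0 B=7 C=4)
  3. pour(C -> B) -> (A=0 B=8 C=3)
  4. pour(B -> A) -> (A=4 B=4 C=3)
Reached target in 4 moves.

Answer: 4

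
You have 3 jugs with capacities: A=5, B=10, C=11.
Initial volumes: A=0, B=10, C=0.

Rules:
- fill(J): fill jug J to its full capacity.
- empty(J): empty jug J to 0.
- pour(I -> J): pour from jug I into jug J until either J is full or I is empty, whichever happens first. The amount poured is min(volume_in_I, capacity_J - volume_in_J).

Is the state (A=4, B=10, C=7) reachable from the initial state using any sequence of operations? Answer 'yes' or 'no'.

BFS from (A=0, B=10, C=0):
  1. fill(A) -> (A=5 B=10 C=0)
  2. pour(A -> C) -> (A=0 B=10 C=5)
  3. pour(B -> C) -> (A=0 B=4 C=11)
  4. pour(C -> A) -> (A=5 B=4 C=6)
  5. empty(A) -> (A=0 B=4 C=6)
  6. pour(B -> A) -> (A=4 B=0 C=6)
  7. pour(C -> B) -> (A=4 B=6 C=0)
  8. fill(C) -> (A=4 B=6 C=11)
  9. pour(C -> B) -> (A=4 B=10 C=7)
Target reached → yes.

Answer: yes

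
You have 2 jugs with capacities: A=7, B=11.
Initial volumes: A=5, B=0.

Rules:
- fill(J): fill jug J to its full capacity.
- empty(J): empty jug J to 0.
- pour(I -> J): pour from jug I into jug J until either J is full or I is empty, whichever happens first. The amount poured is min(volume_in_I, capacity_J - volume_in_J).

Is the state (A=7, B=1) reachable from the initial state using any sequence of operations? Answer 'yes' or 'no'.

Answer: yes

Derivation:
BFS from (A=5, B=0):
  1. pour(A -> B) -> (A=0 B=5)
  2. fill(A) -> (A=7 B=5)
  3. pour(A -> B) -> (A=1 B=11)
  4. empty(B) -> (A=1 B=0)
  5. pour(A -> B) -> (A=0 B=1)
  6. fill(A) -> (A=7 B=1)
Target reached → yes.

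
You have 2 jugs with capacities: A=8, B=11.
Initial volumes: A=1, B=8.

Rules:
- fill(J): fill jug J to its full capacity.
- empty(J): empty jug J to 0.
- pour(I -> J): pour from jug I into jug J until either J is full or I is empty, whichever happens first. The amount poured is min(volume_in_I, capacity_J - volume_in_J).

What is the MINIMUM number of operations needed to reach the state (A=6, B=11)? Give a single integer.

BFS from (A=1, B=8). One shortest path:
  1. pour(A -> B) -> (A=0 B=9)
  2. fill(A) -> (A=8 B=9)
  3. pour(A -> B) -> (A=6 B=11)
Reached target in 3 moves.

Answer: 3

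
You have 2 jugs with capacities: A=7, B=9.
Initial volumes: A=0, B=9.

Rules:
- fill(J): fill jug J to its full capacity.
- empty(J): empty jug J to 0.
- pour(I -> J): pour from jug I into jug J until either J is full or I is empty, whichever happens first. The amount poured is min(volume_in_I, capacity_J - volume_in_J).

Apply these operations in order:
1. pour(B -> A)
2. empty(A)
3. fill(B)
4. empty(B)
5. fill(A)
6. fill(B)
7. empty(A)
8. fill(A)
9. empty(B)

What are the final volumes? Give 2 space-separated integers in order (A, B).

Step 1: pour(B -> A) -> (A=7 B=2)
Step 2: empty(A) -> (A=0 B=2)
Step 3: fill(B) -> (A=0 B=9)
Step 4: empty(B) -> (A=0 B=0)
Step 5: fill(A) -> (A=7 B=0)
Step 6: fill(B) -> (A=7 B=9)
Step 7: empty(A) -> (A=0 B=9)
Step 8: fill(A) -> (A=7 B=9)
Step 9: empty(B) -> (A=7 B=0)

Answer: 7 0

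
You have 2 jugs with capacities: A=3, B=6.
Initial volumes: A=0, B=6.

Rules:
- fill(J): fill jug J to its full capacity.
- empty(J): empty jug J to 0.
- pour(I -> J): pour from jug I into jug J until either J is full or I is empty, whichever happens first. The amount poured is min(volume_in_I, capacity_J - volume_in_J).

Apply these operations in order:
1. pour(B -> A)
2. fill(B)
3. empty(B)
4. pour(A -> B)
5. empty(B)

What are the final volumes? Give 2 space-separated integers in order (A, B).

Step 1: pour(B -> A) -> (A=3 B=3)
Step 2: fill(B) -> (A=3 B=6)
Step 3: empty(B) -> (A=3 B=0)
Step 4: pour(A -> B) -> (A=0 B=3)
Step 5: empty(B) -> (A=0 B=0)

Answer: 0 0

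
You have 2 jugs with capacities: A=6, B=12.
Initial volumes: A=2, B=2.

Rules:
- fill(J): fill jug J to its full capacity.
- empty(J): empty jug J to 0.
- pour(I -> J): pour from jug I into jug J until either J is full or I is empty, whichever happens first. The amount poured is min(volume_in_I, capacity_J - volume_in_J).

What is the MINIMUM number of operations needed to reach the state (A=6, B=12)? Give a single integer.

Answer: 2

Derivation:
BFS from (A=2, B=2). One shortest path:
  1. fill(A) -> (A=6 B=2)
  2. fill(B) -> (A=6 B=12)
Reached target in 2 moves.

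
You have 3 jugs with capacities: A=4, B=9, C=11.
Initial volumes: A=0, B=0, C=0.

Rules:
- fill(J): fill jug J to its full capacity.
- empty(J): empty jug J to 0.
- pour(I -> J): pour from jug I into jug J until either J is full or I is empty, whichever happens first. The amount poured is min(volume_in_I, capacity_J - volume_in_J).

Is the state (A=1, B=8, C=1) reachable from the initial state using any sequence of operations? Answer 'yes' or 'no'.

BFS explored all 360 reachable states.
Reachable set includes: (0,0,0), (0,0,1), (0,0,2), (0,0,3), (0,0,4), (0,0,5), (0,0,6), (0,0,7), (0,0,8), (0,0,9), (0,0,10), (0,0,11) ...
Target (A=1, B=8, C=1) not in reachable set → no.

Answer: no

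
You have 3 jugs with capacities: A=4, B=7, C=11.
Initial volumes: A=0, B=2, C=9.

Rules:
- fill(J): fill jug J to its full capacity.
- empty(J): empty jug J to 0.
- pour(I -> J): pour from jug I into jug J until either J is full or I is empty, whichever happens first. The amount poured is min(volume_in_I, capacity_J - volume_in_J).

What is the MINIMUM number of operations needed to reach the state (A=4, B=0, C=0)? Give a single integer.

Answer: 3

Derivation:
BFS from (A=0, B=2, C=9). One shortest path:
  1. fill(A) -> (A=4 B=2 C=9)
  2. empty(B) -> (A=4 B=0 C=9)
  3. empty(C) -> (A=4 B=0 C=0)
Reached target in 3 moves.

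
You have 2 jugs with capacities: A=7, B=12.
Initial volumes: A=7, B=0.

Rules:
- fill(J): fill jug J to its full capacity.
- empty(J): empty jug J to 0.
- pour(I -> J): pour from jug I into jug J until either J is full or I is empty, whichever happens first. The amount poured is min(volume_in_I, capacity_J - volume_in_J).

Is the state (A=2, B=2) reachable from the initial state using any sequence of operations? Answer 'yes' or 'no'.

BFS explored all 38 reachable states.
Reachable set includes: (0,0), (0,1), (0,2), (0,3), (0,4), (0,5), (0,6), (0,7), (0,8), (0,9), (0,10), (0,11) ...
Target (A=2, B=2) not in reachable set → no.

Answer: no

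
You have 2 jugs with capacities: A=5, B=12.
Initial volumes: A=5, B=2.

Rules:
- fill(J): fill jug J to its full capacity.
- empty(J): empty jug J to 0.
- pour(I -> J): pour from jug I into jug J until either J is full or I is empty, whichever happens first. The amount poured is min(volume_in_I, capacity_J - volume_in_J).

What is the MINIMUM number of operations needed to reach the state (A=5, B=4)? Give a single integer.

Answer: 6

Derivation:
BFS from (A=5, B=2). One shortest path:
  1. empty(A) -> (A=0 B=2)
  2. pour(B -> A) -> (A=2 B=0)
  3. fill(B) -> (A=2 B=12)
  4. pour(B -> A) -> (A=5 B=9)
  5. empty(A) -> (A=0 B=9)
  6. pour(B -> A) -> (A=5 B=4)
Reached target in 6 moves.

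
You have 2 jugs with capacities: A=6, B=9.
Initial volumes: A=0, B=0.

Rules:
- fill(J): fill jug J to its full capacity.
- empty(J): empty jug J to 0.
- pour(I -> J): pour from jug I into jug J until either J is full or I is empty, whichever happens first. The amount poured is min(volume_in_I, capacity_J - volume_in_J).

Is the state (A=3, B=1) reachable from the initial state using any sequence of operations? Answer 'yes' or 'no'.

BFS explored all 10 reachable states.
Reachable set includes: (0,0), (0,3), (0,6), (0,9), (3,0), (3,9), (6,0), (6,3), (6,6), (6,9)
Target (A=3, B=1) not in reachable set → no.

Answer: no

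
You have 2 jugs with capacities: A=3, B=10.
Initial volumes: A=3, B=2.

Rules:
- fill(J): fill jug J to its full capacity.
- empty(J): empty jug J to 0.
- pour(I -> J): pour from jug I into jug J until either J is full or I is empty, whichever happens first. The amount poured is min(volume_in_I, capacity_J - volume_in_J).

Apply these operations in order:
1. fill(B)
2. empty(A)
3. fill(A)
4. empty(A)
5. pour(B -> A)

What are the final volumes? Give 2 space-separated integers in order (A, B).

Step 1: fill(B) -> (A=3 B=10)
Step 2: empty(A) -> (A=0 B=10)
Step 3: fill(A) -> (A=3 B=10)
Step 4: empty(A) -> (A=0 B=10)
Step 5: pour(B -> A) -> (A=3 B=7)

Answer: 3 7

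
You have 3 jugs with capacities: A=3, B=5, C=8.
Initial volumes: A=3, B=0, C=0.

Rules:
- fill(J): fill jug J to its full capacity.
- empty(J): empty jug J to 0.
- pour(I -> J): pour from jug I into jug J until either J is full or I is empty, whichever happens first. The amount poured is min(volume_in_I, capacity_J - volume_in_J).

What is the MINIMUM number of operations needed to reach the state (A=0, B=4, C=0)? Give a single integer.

Answer: 7

Derivation:
BFS from (A=3, B=0, C=0). One shortest path:
  1. pour(A -> B) -> (A=0 B=3 C=0)
  2. fill(A) -> (A=3 B=3 C=0)
  3. pour(A -> B) -> (A=1 B=5 C=0)
  4. empty(B) -> (A=1 B=0 C=0)
  5. pour(A -> B) -> (A=0 B=1 C=0)
  6. fill(A) -> (A=3 B=1 C=0)
  7. pour(A -> B) -> (A=0 B=4 C=0)
Reached target in 7 moves.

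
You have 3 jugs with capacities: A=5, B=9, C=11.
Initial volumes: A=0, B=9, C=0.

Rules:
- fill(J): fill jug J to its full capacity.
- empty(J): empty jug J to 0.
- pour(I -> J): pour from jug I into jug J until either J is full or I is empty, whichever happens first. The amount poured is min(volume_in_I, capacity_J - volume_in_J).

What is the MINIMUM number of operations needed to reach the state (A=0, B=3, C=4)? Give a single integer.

Answer: 7

Derivation:
BFS from (A=0, B=9, C=0). One shortest path:
  1. pour(B -> A) -> (A=5 B=4 C=0)
  2. pour(A -> C) -> (A=0 B=4 C=5)
  3. pour(B -> A) -> (A=4 B=0 C=5)
  4. fill(B) -> (A=4 B=9 C=5)
  5. pour(B -> C) -> (A=4 B=3 C=11)
  6. empty(C) -> (A=4 B=3 C=0)
  7. pour(A -> C) -> (A=0 B=3 C=4)
Reached target in 7 moves.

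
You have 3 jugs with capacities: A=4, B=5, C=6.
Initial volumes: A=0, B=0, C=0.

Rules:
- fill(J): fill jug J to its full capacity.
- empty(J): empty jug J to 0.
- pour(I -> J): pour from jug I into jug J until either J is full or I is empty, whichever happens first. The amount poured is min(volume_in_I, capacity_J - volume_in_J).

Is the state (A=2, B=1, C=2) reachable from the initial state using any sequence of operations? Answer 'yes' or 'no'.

Answer: no

Derivation:
BFS explored all 150 reachable states.
Reachable set includes: (0,0,0), (0,0,1), (0,0,2), (0,0,3), (0,0,4), (0,0,5), (0,0,6), (0,1,0), (0,1,1), (0,1,2), (0,1,3), (0,1,4) ...
Target (A=2, B=1, C=2) not in reachable set → no.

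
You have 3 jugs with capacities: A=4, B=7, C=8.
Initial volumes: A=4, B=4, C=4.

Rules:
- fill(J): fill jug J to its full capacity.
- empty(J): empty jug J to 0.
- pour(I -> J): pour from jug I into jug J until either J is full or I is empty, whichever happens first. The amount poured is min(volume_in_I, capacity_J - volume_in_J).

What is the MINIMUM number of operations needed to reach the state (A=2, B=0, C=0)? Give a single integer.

BFS from (A=4, B=4, C=4). One shortest path:
  1. fill(C) -> (A=4 B=4 C=8)
  2. pour(A -> B) -> (A=1 B=7 C=8)
  3. empty(B) -> (A=1 B=0 C=8)
  4. pour(C -> B) -> (A=1 B=7 C=1)
  5. empty(B) -> (A=1 B=0 C=1)
  6. pour(C -> A) -> (A=2 B=0 C=0)
Reached target in 6 moves.

Answer: 6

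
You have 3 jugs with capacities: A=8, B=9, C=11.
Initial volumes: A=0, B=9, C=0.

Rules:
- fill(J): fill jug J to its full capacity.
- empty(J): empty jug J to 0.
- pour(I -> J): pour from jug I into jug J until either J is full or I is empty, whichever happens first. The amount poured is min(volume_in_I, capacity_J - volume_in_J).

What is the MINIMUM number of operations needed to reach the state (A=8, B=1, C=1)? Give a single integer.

Answer: 5

Derivation:
BFS from (A=0, B=9, C=0). One shortest path:
  1. pour(B -> A) -> (A=8 B=1 C=0)
  2. empty(A) -> (A=0 B=1 C=0)
  3. pour(B -> C) -> (A=0 B=0 C=1)
  4. fill(B) -> (A=0 B=9 C=1)
  5. pour(B -> A) -> (A=8 B=1 C=1)
Reached target in 5 moves.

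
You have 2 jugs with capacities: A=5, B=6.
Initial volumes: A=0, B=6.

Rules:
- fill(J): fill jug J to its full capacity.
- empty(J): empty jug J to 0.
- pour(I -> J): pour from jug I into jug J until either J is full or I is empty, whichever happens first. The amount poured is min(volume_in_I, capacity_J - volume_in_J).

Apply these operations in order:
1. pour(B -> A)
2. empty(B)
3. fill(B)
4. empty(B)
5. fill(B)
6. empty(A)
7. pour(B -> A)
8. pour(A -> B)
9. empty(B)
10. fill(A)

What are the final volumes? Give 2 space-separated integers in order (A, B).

Answer: 5 0

Derivation:
Step 1: pour(B -> A) -> (A=5 B=1)
Step 2: empty(B) -> (A=5 B=0)
Step 3: fill(B) -> (A=5 B=6)
Step 4: empty(B) -> (A=5 B=0)
Step 5: fill(B) -> (A=5 B=6)
Step 6: empty(A) -> (A=0 B=6)
Step 7: pour(B -> A) -> (A=5 B=1)
Step 8: pour(A -> B) -> (A=0 B=6)
Step 9: empty(B) -> (A=0 B=0)
Step 10: fill(A) -> (A=5 B=0)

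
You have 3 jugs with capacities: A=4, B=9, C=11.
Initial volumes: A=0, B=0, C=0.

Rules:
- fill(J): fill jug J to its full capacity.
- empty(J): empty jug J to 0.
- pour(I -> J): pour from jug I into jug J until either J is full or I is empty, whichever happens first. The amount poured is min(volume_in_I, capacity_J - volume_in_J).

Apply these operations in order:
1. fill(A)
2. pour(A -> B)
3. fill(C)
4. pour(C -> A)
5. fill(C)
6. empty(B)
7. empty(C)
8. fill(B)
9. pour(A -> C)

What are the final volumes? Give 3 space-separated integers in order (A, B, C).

Step 1: fill(A) -> (A=4 B=0 C=0)
Step 2: pour(A -> B) -> (A=0 B=4 C=0)
Step 3: fill(C) -> (A=0 B=4 C=11)
Step 4: pour(C -> A) -> (A=4 B=4 C=7)
Step 5: fill(C) -> (A=4 B=4 C=11)
Step 6: empty(B) -> (A=4 B=0 C=11)
Step 7: empty(C) -> (A=4 B=0 C=0)
Step 8: fill(B) -> (A=4 B=9 C=0)
Step 9: pour(A -> C) -> (A=0 B=9 C=4)

Answer: 0 9 4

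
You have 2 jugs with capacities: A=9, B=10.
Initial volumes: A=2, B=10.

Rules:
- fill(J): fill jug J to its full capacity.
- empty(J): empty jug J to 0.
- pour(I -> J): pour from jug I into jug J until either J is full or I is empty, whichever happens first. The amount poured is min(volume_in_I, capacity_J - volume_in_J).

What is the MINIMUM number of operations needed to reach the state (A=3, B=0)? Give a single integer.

BFS from (A=2, B=10). One shortest path:
  1. pour(B -> A) -> (A=9 B=3)
  2. empty(A) -> (A=0 B=3)
  3. pour(B -> A) -> (A=3 B=0)
Reached target in 3 moves.

Answer: 3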